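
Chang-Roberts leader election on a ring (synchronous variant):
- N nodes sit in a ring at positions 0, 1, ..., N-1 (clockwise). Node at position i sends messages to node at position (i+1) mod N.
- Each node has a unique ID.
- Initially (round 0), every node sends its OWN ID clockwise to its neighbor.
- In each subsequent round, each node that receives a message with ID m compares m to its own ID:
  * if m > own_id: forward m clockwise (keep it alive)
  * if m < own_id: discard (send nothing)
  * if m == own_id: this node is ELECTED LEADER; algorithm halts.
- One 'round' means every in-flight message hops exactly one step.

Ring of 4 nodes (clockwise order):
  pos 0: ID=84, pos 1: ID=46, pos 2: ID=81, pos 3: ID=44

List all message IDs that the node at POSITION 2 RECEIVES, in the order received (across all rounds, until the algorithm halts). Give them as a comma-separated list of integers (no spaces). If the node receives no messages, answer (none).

Round 1: pos1(id46) recv 84: fwd; pos2(id81) recv 46: drop; pos3(id44) recv 81: fwd; pos0(id84) recv 44: drop
Round 2: pos2(id81) recv 84: fwd; pos0(id84) recv 81: drop
Round 3: pos3(id44) recv 84: fwd
Round 4: pos0(id84) recv 84: ELECTED

Answer: 46,84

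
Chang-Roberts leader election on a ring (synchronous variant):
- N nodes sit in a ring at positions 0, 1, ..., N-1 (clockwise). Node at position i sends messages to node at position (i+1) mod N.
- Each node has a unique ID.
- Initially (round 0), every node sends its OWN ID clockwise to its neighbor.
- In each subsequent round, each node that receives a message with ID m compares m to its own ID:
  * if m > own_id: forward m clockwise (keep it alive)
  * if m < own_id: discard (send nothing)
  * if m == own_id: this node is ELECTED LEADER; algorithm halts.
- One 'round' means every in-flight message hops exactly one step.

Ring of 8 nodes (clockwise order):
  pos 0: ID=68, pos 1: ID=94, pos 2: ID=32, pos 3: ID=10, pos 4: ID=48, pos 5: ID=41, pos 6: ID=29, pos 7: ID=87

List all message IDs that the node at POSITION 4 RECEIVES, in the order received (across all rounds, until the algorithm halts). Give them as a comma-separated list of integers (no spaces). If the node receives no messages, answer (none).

Answer: 10,32,94

Derivation:
Round 1: pos1(id94) recv 68: drop; pos2(id32) recv 94: fwd; pos3(id10) recv 32: fwd; pos4(id48) recv 10: drop; pos5(id41) recv 48: fwd; pos6(id29) recv 41: fwd; pos7(id87) recv 29: drop; pos0(id68) recv 87: fwd
Round 2: pos3(id10) recv 94: fwd; pos4(id48) recv 32: drop; pos6(id29) recv 48: fwd; pos7(id87) recv 41: drop; pos1(id94) recv 87: drop
Round 3: pos4(id48) recv 94: fwd; pos7(id87) recv 48: drop
Round 4: pos5(id41) recv 94: fwd
Round 5: pos6(id29) recv 94: fwd
Round 6: pos7(id87) recv 94: fwd
Round 7: pos0(id68) recv 94: fwd
Round 8: pos1(id94) recv 94: ELECTED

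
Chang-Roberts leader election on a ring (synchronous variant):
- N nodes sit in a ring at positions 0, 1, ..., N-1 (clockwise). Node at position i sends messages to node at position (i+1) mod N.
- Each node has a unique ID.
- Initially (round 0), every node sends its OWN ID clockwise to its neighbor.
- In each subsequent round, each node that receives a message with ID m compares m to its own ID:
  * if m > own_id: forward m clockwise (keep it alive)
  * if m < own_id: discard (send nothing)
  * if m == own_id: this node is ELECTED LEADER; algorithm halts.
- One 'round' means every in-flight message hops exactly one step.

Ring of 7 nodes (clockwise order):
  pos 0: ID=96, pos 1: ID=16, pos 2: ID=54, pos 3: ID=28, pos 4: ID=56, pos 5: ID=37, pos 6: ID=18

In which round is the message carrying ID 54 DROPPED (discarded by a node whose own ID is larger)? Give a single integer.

Round 1: pos1(id16) recv 96: fwd; pos2(id54) recv 16: drop; pos3(id28) recv 54: fwd; pos4(id56) recv 28: drop; pos5(id37) recv 56: fwd; pos6(id18) recv 37: fwd; pos0(id96) recv 18: drop
Round 2: pos2(id54) recv 96: fwd; pos4(id56) recv 54: drop; pos6(id18) recv 56: fwd; pos0(id96) recv 37: drop
Round 3: pos3(id28) recv 96: fwd; pos0(id96) recv 56: drop
Round 4: pos4(id56) recv 96: fwd
Round 5: pos5(id37) recv 96: fwd
Round 6: pos6(id18) recv 96: fwd
Round 7: pos0(id96) recv 96: ELECTED
Message ID 54 originates at pos 2; dropped at pos 4 in round 2

Answer: 2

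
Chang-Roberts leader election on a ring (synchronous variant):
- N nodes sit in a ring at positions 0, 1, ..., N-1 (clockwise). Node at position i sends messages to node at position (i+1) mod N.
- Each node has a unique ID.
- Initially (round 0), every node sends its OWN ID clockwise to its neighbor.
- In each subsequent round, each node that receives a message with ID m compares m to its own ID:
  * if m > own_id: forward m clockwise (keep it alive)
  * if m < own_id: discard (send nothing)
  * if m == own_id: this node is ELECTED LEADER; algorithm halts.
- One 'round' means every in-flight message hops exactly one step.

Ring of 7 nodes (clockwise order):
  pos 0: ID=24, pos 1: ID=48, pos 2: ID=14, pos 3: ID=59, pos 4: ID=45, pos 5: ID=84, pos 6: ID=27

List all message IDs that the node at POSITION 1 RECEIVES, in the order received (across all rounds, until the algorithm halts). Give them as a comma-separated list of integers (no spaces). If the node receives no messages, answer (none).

Answer: 24,27,84

Derivation:
Round 1: pos1(id48) recv 24: drop; pos2(id14) recv 48: fwd; pos3(id59) recv 14: drop; pos4(id45) recv 59: fwd; pos5(id84) recv 45: drop; pos6(id27) recv 84: fwd; pos0(id24) recv 27: fwd
Round 2: pos3(id59) recv 48: drop; pos5(id84) recv 59: drop; pos0(id24) recv 84: fwd; pos1(id48) recv 27: drop
Round 3: pos1(id48) recv 84: fwd
Round 4: pos2(id14) recv 84: fwd
Round 5: pos3(id59) recv 84: fwd
Round 6: pos4(id45) recv 84: fwd
Round 7: pos5(id84) recv 84: ELECTED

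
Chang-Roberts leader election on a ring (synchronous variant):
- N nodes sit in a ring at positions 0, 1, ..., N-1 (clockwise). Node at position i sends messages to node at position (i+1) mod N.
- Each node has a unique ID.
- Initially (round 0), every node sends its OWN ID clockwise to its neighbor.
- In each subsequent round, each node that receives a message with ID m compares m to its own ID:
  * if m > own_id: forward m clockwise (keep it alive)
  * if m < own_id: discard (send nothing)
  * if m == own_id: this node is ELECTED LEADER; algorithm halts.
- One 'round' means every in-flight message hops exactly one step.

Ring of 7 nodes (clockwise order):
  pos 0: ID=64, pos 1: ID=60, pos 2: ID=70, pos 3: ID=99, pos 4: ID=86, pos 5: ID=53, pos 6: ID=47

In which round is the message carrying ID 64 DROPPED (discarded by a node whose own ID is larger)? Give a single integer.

Answer: 2

Derivation:
Round 1: pos1(id60) recv 64: fwd; pos2(id70) recv 60: drop; pos3(id99) recv 70: drop; pos4(id86) recv 99: fwd; pos5(id53) recv 86: fwd; pos6(id47) recv 53: fwd; pos0(id64) recv 47: drop
Round 2: pos2(id70) recv 64: drop; pos5(id53) recv 99: fwd; pos6(id47) recv 86: fwd; pos0(id64) recv 53: drop
Round 3: pos6(id47) recv 99: fwd; pos0(id64) recv 86: fwd
Round 4: pos0(id64) recv 99: fwd; pos1(id60) recv 86: fwd
Round 5: pos1(id60) recv 99: fwd; pos2(id70) recv 86: fwd
Round 6: pos2(id70) recv 99: fwd; pos3(id99) recv 86: drop
Round 7: pos3(id99) recv 99: ELECTED
Message ID 64 originates at pos 0; dropped at pos 2 in round 2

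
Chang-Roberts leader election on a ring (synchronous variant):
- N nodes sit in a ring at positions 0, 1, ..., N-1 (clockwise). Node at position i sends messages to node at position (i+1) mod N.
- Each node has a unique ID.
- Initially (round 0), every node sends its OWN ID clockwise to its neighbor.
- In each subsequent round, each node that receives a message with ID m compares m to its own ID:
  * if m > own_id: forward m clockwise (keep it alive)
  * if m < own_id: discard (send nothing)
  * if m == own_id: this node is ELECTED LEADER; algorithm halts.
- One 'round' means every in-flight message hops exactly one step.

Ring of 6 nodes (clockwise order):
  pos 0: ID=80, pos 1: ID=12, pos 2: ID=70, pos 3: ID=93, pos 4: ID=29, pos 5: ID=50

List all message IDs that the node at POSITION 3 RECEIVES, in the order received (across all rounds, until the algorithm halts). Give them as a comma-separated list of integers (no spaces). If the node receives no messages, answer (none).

Answer: 70,80,93

Derivation:
Round 1: pos1(id12) recv 80: fwd; pos2(id70) recv 12: drop; pos3(id93) recv 70: drop; pos4(id29) recv 93: fwd; pos5(id50) recv 29: drop; pos0(id80) recv 50: drop
Round 2: pos2(id70) recv 80: fwd; pos5(id50) recv 93: fwd
Round 3: pos3(id93) recv 80: drop; pos0(id80) recv 93: fwd
Round 4: pos1(id12) recv 93: fwd
Round 5: pos2(id70) recv 93: fwd
Round 6: pos3(id93) recv 93: ELECTED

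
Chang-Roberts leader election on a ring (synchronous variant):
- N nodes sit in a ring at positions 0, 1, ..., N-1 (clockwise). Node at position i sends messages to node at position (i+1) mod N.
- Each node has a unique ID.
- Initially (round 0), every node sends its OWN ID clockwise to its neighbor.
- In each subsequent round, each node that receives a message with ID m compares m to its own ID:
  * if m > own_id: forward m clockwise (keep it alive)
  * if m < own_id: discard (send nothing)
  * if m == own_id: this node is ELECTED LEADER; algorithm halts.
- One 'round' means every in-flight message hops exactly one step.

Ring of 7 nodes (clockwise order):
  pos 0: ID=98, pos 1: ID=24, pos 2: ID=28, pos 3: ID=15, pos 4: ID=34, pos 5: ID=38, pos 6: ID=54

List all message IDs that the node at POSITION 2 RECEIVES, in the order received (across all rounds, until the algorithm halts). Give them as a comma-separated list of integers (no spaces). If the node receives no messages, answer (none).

Answer: 24,98

Derivation:
Round 1: pos1(id24) recv 98: fwd; pos2(id28) recv 24: drop; pos3(id15) recv 28: fwd; pos4(id34) recv 15: drop; pos5(id38) recv 34: drop; pos6(id54) recv 38: drop; pos0(id98) recv 54: drop
Round 2: pos2(id28) recv 98: fwd; pos4(id34) recv 28: drop
Round 3: pos3(id15) recv 98: fwd
Round 4: pos4(id34) recv 98: fwd
Round 5: pos5(id38) recv 98: fwd
Round 6: pos6(id54) recv 98: fwd
Round 7: pos0(id98) recv 98: ELECTED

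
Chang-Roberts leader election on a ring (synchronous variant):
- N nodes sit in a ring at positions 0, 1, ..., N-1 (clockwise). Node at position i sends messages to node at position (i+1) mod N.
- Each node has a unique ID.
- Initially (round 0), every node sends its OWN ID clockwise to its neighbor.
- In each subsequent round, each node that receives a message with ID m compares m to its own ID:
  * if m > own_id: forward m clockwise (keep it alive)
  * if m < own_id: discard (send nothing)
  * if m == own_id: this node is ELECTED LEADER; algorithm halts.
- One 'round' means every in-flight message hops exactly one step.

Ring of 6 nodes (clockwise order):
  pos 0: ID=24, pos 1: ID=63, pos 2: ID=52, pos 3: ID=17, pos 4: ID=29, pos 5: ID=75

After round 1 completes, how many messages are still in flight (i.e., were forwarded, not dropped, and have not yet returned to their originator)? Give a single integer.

Answer: 3

Derivation:
Round 1: pos1(id63) recv 24: drop; pos2(id52) recv 63: fwd; pos3(id17) recv 52: fwd; pos4(id29) recv 17: drop; pos5(id75) recv 29: drop; pos0(id24) recv 75: fwd
After round 1: 3 messages still in flight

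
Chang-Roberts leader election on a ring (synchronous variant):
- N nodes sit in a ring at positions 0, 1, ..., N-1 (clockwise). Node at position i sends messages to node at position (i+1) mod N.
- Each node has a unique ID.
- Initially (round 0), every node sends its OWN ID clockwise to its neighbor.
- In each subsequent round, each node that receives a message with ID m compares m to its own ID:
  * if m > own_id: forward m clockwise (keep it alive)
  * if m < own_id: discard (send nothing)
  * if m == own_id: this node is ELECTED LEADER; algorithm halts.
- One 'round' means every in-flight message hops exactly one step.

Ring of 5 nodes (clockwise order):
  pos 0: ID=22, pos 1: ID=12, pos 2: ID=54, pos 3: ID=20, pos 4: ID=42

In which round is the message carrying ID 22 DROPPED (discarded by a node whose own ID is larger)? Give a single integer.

Round 1: pos1(id12) recv 22: fwd; pos2(id54) recv 12: drop; pos3(id20) recv 54: fwd; pos4(id42) recv 20: drop; pos0(id22) recv 42: fwd
Round 2: pos2(id54) recv 22: drop; pos4(id42) recv 54: fwd; pos1(id12) recv 42: fwd
Round 3: pos0(id22) recv 54: fwd; pos2(id54) recv 42: drop
Round 4: pos1(id12) recv 54: fwd
Round 5: pos2(id54) recv 54: ELECTED
Message ID 22 originates at pos 0; dropped at pos 2 in round 2

Answer: 2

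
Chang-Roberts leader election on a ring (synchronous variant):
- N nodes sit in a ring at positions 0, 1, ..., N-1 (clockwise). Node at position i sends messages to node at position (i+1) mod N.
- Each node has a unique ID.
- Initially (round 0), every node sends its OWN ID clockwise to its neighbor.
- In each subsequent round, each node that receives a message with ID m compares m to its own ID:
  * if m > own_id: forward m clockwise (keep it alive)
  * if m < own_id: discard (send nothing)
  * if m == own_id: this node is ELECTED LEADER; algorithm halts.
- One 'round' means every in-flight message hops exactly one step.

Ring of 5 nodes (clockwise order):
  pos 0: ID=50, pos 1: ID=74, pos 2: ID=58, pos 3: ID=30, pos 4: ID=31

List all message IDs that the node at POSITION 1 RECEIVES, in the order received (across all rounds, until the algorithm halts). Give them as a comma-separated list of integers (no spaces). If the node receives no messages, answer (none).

Answer: 50,58,74

Derivation:
Round 1: pos1(id74) recv 50: drop; pos2(id58) recv 74: fwd; pos3(id30) recv 58: fwd; pos4(id31) recv 30: drop; pos0(id50) recv 31: drop
Round 2: pos3(id30) recv 74: fwd; pos4(id31) recv 58: fwd
Round 3: pos4(id31) recv 74: fwd; pos0(id50) recv 58: fwd
Round 4: pos0(id50) recv 74: fwd; pos1(id74) recv 58: drop
Round 5: pos1(id74) recv 74: ELECTED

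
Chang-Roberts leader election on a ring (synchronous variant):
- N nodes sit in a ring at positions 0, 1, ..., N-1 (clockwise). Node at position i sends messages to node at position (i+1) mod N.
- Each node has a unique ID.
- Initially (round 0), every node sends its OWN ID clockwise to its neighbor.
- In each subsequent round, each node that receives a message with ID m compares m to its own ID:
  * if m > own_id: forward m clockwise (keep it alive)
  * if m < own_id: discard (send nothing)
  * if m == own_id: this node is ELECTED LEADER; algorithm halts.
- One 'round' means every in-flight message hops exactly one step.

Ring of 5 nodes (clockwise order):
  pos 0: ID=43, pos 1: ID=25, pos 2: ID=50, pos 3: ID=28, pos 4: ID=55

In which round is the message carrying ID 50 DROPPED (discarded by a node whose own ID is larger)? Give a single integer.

Round 1: pos1(id25) recv 43: fwd; pos2(id50) recv 25: drop; pos3(id28) recv 50: fwd; pos4(id55) recv 28: drop; pos0(id43) recv 55: fwd
Round 2: pos2(id50) recv 43: drop; pos4(id55) recv 50: drop; pos1(id25) recv 55: fwd
Round 3: pos2(id50) recv 55: fwd
Round 4: pos3(id28) recv 55: fwd
Round 5: pos4(id55) recv 55: ELECTED
Message ID 50 originates at pos 2; dropped at pos 4 in round 2

Answer: 2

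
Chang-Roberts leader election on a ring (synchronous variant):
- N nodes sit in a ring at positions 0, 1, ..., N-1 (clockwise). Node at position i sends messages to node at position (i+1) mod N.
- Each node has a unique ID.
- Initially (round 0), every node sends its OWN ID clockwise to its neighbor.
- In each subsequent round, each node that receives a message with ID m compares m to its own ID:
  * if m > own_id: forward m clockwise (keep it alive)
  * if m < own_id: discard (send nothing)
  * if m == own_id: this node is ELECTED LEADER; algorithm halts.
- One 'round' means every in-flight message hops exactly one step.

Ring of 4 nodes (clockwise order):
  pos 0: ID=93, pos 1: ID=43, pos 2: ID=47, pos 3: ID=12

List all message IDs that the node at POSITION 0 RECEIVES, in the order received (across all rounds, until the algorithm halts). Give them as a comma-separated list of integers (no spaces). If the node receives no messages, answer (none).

Round 1: pos1(id43) recv 93: fwd; pos2(id47) recv 43: drop; pos3(id12) recv 47: fwd; pos0(id93) recv 12: drop
Round 2: pos2(id47) recv 93: fwd; pos0(id93) recv 47: drop
Round 3: pos3(id12) recv 93: fwd
Round 4: pos0(id93) recv 93: ELECTED

Answer: 12,47,93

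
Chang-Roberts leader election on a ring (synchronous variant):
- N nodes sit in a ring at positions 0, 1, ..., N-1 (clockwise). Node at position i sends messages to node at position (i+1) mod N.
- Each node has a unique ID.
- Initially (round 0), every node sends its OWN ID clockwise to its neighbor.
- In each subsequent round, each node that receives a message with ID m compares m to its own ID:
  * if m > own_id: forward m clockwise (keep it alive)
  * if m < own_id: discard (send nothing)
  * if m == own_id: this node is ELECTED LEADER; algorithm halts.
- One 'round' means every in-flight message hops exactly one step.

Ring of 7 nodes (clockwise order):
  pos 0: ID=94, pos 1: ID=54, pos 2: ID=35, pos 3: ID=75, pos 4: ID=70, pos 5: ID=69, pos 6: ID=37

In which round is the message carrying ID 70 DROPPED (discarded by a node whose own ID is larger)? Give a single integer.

Answer: 3

Derivation:
Round 1: pos1(id54) recv 94: fwd; pos2(id35) recv 54: fwd; pos3(id75) recv 35: drop; pos4(id70) recv 75: fwd; pos5(id69) recv 70: fwd; pos6(id37) recv 69: fwd; pos0(id94) recv 37: drop
Round 2: pos2(id35) recv 94: fwd; pos3(id75) recv 54: drop; pos5(id69) recv 75: fwd; pos6(id37) recv 70: fwd; pos0(id94) recv 69: drop
Round 3: pos3(id75) recv 94: fwd; pos6(id37) recv 75: fwd; pos0(id94) recv 70: drop
Round 4: pos4(id70) recv 94: fwd; pos0(id94) recv 75: drop
Round 5: pos5(id69) recv 94: fwd
Round 6: pos6(id37) recv 94: fwd
Round 7: pos0(id94) recv 94: ELECTED
Message ID 70 originates at pos 4; dropped at pos 0 in round 3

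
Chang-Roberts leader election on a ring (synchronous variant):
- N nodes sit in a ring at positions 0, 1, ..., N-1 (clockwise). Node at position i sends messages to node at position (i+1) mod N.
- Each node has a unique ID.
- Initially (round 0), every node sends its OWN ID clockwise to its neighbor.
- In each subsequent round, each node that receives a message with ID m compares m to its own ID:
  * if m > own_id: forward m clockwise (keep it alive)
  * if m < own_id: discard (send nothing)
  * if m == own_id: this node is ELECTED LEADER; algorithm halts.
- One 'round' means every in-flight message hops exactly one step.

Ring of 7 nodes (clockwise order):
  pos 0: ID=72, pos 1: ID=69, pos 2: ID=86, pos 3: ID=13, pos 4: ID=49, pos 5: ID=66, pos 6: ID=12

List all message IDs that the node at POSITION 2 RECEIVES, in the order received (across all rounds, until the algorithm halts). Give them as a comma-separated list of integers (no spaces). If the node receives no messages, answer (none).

Round 1: pos1(id69) recv 72: fwd; pos2(id86) recv 69: drop; pos3(id13) recv 86: fwd; pos4(id49) recv 13: drop; pos5(id66) recv 49: drop; pos6(id12) recv 66: fwd; pos0(id72) recv 12: drop
Round 2: pos2(id86) recv 72: drop; pos4(id49) recv 86: fwd; pos0(id72) recv 66: drop
Round 3: pos5(id66) recv 86: fwd
Round 4: pos6(id12) recv 86: fwd
Round 5: pos0(id72) recv 86: fwd
Round 6: pos1(id69) recv 86: fwd
Round 7: pos2(id86) recv 86: ELECTED

Answer: 69,72,86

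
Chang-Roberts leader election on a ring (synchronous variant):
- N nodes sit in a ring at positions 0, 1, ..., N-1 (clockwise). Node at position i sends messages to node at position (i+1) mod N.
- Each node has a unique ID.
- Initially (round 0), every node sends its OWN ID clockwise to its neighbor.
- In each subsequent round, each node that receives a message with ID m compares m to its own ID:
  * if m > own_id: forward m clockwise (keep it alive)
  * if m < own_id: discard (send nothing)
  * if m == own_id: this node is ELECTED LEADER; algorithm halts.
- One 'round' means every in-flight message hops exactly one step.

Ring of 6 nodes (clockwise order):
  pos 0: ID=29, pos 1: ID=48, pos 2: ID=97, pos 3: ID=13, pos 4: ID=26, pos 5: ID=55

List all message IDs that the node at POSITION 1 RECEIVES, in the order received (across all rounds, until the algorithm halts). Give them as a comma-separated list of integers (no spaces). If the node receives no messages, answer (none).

Answer: 29,55,97

Derivation:
Round 1: pos1(id48) recv 29: drop; pos2(id97) recv 48: drop; pos3(id13) recv 97: fwd; pos4(id26) recv 13: drop; pos5(id55) recv 26: drop; pos0(id29) recv 55: fwd
Round 2: pos4(id26) recv 97: fwd; pos1(id48) recv 55: fwd
Round 3: pos5(id55) recv 97: fwd; pos2(id97) recv 55: drop
Round 4: pos0(id29) recv 97: fwd
Round 5: pos1(id48) recv 97: fwd
Round 6: pos2(id97) recv 97: ELECTED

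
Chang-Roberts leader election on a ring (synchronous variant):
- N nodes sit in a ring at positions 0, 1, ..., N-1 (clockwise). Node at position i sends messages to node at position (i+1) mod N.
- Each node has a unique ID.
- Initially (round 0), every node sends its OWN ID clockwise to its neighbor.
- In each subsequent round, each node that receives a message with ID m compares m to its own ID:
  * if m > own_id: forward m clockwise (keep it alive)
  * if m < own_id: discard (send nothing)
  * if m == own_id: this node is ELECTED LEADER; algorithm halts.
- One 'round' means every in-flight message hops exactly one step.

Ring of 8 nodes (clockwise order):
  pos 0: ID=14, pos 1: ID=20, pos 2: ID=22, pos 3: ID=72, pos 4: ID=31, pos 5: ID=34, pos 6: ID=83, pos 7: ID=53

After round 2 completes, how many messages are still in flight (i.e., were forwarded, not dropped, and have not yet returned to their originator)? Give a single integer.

Round 1: pos1(id20) recv 14: drop; pos2(id22) recv 20: drop; pos3(id72) recv 22: drop; pos4(id31) recv 72: fwd; pos5(id34) recv 31: drop; pos6(id83) recv 34: drop; pos7(id53) recv 83: fwd; pos0(id14) recv 53: fwd
Round 2: pos5(id34) recv 72: fwd; pos0(id14) recv 83: fwd; pos1(id20) recv 53: fwd
After round 2: 3 messages still in flight

Answer: 3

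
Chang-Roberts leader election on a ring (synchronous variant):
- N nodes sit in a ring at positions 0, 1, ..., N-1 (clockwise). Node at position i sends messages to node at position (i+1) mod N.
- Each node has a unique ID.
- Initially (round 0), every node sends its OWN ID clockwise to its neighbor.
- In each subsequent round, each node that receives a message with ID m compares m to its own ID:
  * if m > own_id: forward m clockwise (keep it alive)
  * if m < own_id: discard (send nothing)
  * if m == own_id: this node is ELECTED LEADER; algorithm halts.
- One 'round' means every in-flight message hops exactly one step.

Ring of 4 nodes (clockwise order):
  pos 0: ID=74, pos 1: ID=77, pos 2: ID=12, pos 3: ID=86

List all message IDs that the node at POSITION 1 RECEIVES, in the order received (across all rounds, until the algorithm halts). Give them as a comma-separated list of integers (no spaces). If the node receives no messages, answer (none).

Answer: 74,86

Derivation:
Round 1: pos1(id77) recv 74: drop; pos2(id12) recv 77: fwd; pos3(id86) recv 12: drop; pos0(id74) recv 86: fwd
Round 2: pos3(id86) recv 77: drop; pos1(id77) recv 86: fwd
Round 3: pos2(id12) recv 86: fwd
Round 4: pos3(id86) recv 86: ELECTED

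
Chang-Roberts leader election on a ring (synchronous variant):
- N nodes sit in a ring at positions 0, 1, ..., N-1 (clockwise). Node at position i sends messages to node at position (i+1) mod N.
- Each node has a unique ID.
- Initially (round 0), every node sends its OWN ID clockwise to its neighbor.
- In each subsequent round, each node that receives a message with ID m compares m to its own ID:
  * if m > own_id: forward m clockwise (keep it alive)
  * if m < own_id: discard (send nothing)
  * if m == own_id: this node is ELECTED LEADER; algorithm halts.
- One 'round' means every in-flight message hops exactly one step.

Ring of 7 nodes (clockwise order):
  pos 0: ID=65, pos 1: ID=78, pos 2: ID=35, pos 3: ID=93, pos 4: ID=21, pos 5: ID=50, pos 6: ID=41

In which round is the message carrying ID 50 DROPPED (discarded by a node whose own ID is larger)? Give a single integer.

Round 1: pos1(id78) recv 65: drop; pos2(id35) recv 78: fwd; pos3(id93) recv 35: drop; pos4(id21) recv 93: fwd; pos5(id50) recv 21: drop; pos6(id41) recv 50: fwd; pos0(id65) recv 41: drop
Round 2: pos3(id93) recv 78: drop; pos5(id50) recv 93: fwd; pos0(id65) recv 50: drop
Round 3: pos6(id41) recv 93: fwd
Round 4: pos0(id65) recv 93: fwd
Round 5: pos1(id78) recv 93: fwd
Round 6: pos2(id35) recv 93: fwd
Round 7: pos3(id93) recv 93: ELECTED
Message ID 50 originates at pos 5; dropped at pos 0 in round 2

Answer: 2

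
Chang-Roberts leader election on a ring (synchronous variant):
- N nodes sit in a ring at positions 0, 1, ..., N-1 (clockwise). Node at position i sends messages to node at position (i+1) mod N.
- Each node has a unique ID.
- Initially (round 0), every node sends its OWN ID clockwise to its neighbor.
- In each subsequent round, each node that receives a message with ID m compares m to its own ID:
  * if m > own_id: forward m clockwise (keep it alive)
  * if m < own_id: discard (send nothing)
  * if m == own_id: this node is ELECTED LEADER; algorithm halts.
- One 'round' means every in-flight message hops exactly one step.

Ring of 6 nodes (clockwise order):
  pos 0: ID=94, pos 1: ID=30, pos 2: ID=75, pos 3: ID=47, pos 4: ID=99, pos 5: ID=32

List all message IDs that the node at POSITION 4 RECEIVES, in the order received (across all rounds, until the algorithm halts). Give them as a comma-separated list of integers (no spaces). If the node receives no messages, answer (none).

Round 1: pos1(id30) recv 94: fwd; pos2(id75) recv 30: drop; pos3(id47) recv 75: fwd; pos4(id99) recv 47: drop; pos5(id32) recv 99: fwd; pos0(id94) recv 32: drop
Round 2: pos2(id75) recv 94: fwd; pos4(id99) recv 75: drop; pos0(id94) recv 99: fwd
Round 3: pos3(id47) recv 94: fwd; pos1(id30) recv 99: fwd
Round 4: pos4(id99) recv 94: drop; pos2(id75) recv 99: fwd
Round 5: pos3(id47) recv 99: fwd
Round 6: pos4(id99) recv 99: ELECTED

Answer: 47,75,94,99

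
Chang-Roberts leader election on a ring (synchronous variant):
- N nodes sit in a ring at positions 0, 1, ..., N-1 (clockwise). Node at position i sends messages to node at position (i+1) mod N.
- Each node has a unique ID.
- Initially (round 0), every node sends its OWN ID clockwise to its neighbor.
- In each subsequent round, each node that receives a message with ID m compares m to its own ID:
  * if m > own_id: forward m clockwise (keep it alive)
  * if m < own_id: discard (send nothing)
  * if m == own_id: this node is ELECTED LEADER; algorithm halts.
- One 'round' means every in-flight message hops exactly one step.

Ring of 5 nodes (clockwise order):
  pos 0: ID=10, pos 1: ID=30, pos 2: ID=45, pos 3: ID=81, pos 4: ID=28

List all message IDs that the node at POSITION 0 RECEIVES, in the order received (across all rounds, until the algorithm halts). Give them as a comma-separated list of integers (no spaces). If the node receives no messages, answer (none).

Round 1: pos1(id30) recv 10: drop; pos2(id45) recv 30: drop; pos3(id81) recv 45: drop; pos4(id28) recv 81: fwd; pos0(id10) recv 28: fwd
Round 2: pos0(id10) recv 81: fwd; pos1(id30) recv 28: drop
Round 3: pos1(id30) recv 81: fwd
Round 4: pos2(id45) recv 81: fwd
Round 5: pos3(id81) recv 81: ELECTED

Answer: 28,81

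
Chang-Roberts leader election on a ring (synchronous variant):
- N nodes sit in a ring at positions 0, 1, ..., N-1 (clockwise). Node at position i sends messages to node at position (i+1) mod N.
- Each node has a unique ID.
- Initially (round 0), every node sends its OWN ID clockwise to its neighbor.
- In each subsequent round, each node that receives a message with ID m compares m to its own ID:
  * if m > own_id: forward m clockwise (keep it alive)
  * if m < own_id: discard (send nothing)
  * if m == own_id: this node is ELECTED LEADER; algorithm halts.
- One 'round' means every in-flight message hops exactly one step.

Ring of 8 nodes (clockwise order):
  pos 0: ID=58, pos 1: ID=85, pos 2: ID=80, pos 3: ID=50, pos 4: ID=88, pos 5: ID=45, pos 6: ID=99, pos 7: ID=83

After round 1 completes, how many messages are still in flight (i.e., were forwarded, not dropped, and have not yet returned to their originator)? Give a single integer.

Answer: 5

Derivation:
Round 1: pos1(id85) recv 58: drop; pos2(id80) recv 85: fwd; pos3(id50) recv 80: fwd; pos4(id88) recv 50: drop; pos5(id45) recv 88: fwd; pos6(id99) recv 45: drop; pos7(id83) recv 99: fwd; pos0(id58) recv 83: fwd
After round 1: 5 messages still in flight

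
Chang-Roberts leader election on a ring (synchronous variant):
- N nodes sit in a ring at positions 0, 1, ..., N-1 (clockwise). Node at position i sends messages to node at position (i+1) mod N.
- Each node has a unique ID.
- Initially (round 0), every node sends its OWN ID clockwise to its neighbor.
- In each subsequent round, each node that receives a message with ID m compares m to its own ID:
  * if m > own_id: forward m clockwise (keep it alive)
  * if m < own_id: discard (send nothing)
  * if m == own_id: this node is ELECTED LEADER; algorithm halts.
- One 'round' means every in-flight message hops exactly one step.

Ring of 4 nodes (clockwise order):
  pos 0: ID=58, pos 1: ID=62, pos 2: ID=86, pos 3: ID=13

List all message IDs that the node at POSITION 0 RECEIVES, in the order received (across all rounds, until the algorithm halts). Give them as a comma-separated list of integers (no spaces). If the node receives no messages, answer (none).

Answer: 13,86

Derivation:
Round 1: pos1(id62) recv 58: drop; pos2(id86) recv 62: drop; pos3(id13) recv 86: fwd; pos0(id58) recv 13: drop
Round 2: pos0(id58) recv 86: fwd
Round 3: pos1(id62) recv 86: fwd
Round 4: pos2(id86) recv 86: ELECTED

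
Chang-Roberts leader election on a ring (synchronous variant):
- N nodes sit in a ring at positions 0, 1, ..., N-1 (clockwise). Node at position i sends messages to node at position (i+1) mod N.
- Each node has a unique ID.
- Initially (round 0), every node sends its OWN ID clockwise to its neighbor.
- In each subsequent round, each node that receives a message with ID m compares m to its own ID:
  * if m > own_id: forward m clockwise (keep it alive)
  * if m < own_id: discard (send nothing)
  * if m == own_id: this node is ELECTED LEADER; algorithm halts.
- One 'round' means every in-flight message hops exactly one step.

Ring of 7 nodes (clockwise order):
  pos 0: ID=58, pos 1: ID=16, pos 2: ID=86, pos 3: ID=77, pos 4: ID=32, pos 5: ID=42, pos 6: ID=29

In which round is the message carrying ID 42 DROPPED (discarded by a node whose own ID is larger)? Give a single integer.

Answer: 2

Derivation:
Round 1: pos1(id16) recv 58: fwd; pos2(id86) recv 16: drop; pos3(id77) recv 86: fwd; pos4(id32) recv 77: fwd; pos5(id42) recv 32: drop; pos6(id29) recv 42: fwd; pos0(id58) recv 29: drop
Round 2: pos2(id86) recv 58: drop; pos4(id32) recv 86: fwd; pos5(id42) recv 77: fwd; pos0(id58) recv 42: drop
Round 3: pos5(id42) recv 86: fwd; pos6(id29) recv 77: fwd
Round 4: pos6(id29) recv 86: fwd; pos0(id58) recv 77: fwd
Round 5: pos0(id58) recv 86: fwd; pos1(id16) recv 77: fwd
Round 6: pos1(id16) recv 86: fwd; pos2(id86) recv 77: drop
Round 7: pos2(id86) recv 86: ELECTED
Message ID 42 originates at pos 5; dropped at pos 0 in round 2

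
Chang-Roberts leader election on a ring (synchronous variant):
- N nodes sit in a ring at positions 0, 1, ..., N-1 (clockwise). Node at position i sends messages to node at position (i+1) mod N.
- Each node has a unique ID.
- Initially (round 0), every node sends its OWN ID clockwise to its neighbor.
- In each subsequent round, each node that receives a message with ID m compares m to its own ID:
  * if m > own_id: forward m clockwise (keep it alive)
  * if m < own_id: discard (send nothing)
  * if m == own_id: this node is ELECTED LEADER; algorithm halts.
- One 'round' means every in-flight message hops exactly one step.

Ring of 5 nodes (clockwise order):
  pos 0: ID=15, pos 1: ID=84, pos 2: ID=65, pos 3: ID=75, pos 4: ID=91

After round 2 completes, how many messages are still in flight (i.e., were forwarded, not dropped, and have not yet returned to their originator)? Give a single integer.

Round 1: pos1(id84) recv 15: drop; pos2(id65) recv 84: fwd; pos3(id75) recv 65: drop; pos4(id91) recv 75: drop; pos0(id15) recv 91: fwd
Round 2: pos3(id75) recv 84: fwd; pos1(id84) recv 91: fwd
After round 2: 2 messages still in flight

Answer: 2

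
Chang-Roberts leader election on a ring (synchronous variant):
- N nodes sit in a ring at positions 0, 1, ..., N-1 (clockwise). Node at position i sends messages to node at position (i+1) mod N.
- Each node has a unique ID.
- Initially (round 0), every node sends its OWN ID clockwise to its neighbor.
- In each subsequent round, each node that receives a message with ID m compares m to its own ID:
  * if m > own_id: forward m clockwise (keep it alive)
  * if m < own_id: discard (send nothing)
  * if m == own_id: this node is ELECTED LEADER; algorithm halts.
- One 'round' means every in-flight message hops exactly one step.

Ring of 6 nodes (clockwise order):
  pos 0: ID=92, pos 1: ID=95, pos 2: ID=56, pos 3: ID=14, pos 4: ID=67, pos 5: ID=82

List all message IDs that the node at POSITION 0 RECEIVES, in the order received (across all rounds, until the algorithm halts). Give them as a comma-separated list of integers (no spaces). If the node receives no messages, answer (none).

Round 1: pos1(id95) recv 92: drop; pos2(id56) recv 95: fwd; pos3(id14) recv 56: fwd; pos4(id67) recv 14: drop; pos5(id82) recv 67: drop; pos0(id92) recv 82: drop
Round 2: pos3(id14) recv 95: fwd; pos4(id67) recv 56: drop
Round 3: pos4(id67) recv 95: fwd
Round 4: pos5(id82) recv 95: fwd
Round 5: pos0(id92) recv 95: fwd
Round 6: pos1(id95) recv 95: ELECTED

Answer: 82,95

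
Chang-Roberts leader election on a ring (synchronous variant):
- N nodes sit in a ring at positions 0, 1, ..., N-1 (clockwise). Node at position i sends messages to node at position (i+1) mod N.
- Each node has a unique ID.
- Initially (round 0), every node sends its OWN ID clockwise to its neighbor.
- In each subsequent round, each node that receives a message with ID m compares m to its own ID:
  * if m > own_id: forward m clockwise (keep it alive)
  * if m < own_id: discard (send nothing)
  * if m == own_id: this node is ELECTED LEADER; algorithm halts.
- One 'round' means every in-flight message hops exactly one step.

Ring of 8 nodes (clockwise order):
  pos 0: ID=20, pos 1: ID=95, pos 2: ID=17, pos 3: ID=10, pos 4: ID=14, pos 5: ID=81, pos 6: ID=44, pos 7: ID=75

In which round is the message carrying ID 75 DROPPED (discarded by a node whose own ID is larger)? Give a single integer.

Answer: 2

Derivation:
Round 1: pos1(id95) recv 20: drop; pos2(id17) recv 95: fwd; pos3(id10) recv 17: fwd; pos4(id14) recv 10: drop; pos5(id81) recv 14: drop; pos6(id44) recv 81: fwd; pos7(id75) recv 44: drop; pos0(id20) recv 75: fwd
Round 2: pos3(id10) recv 95: fwd; pos4(id14) recv 17: fwd; pos7(id75) recv 81: fwd; pos1(id95) recv 75: drop
Round 3: pos4(id14) recv 95: fwd; pos5(id81) recv 17: drop; pos0(id20) recv 81: fwd
Round 4: pos5(id81) recv 95: fwd; pos1(id95) recv 81: drop
Round 5: pos6(id44) recv 95: fwd
Round 6: pos7(id75) recv 95: fwd
Round 7: pos0(id20) recv 95: fwd
Round 8: pos1(id95) recv 95: ELECTED
Message ID 75 originates at pos 7; dropped at pos 1 in round 2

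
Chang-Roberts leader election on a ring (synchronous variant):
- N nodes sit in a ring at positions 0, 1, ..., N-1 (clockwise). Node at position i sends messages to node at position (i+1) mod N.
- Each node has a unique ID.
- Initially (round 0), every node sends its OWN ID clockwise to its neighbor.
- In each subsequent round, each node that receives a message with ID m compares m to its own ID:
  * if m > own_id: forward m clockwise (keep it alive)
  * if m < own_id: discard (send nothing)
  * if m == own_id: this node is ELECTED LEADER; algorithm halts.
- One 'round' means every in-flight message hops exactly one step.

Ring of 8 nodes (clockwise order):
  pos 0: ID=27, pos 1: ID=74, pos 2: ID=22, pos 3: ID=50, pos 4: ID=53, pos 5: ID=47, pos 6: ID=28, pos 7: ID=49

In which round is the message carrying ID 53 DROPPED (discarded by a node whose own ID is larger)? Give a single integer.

Round 1: pos1(id74) recv 27: drop; pos2(id22) recv 74: fwd; pos3(id50) recv 22: drop; pos4(id53) recv 50: drop; pos5(id47) recv 53: fwd; pos6(id28) recv 47: fwd; pos7(id49) recv 28: drop; pos0(id27) recv 49: fwd
Round 2: pos3(id50) recv 74: fwd; pos6(id28) recv 53: fwd; pos7(id49) recv 47: drop; pos1(id74) recv 49: drop
Round 3: pos4(id53) recv 74: fwd; pos7(id49) recv 53: fwd
Round 4: pos5(id47) recv 74: fwd; pos0(id27) recv 53: fwd
Round 5: pos6(id28) recv 74: fwd; pos1(id74) recv 53: drop
Round 6: pos7(id49) recv 74: fwd
Round 7: pos0(id27) recv 74: fwd
Round 8: pos1(id74) recv 74: ELECTED
Message ID 53 originates at pos 4; dropped at pos 1 in round 5

Answer: 5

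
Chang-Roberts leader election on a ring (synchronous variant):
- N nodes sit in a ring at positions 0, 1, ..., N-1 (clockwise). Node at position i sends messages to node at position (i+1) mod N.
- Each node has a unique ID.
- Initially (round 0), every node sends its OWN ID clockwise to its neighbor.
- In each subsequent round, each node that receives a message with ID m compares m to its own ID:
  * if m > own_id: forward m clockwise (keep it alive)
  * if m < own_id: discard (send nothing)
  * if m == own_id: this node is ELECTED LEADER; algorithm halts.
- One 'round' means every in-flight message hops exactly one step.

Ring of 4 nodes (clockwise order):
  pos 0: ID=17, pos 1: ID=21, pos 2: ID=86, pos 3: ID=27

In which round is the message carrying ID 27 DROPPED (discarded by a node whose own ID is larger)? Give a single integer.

Answer: 3

Derivation:
Round 1: pos1(id21) recv 17: drop; pos2(id86) recv 21: drop; pos3(id27) recv 86: fwd; pos0(id17) recv 27: fwd
Round 2: pos0(id17) recv 86: fwd; pos1(id21) recv 27: fwd
Round 3: pos1(id21) recv 86: fwd; pos2(id86) recv 27: drop
Round 4: pos2(id86) recv 86: ELECTED
Message ID 27 originates at pos 3; dropped at pos 2 in round 3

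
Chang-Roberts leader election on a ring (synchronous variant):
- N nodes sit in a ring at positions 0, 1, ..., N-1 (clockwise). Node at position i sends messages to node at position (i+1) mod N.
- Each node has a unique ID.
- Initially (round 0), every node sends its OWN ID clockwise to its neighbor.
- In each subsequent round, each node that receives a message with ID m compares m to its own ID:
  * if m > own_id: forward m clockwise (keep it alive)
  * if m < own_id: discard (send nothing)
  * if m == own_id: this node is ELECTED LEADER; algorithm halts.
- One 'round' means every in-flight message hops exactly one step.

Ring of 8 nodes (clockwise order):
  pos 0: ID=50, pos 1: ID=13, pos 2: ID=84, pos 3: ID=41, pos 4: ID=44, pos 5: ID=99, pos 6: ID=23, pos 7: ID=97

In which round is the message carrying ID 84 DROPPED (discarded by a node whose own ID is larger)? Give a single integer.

Answer: 3

Derivation:
Round 1: pos1(id13) recv 50: fwd; pos2(id84) recv 13: drop; pos3(id41) recv 84: fwd; pos4(id44) recv 41: drop; pos5(id99) recv 44: drop; pos6(id23) recv 99: fwd; pos7(id97) recv 23: drop; pos0(id50) recv 97: fwd
Round 2: pos2(id84) recv 50: drop; pos4(id44) recv 84: fwd; pos7(id97) recv 99: fwd; pos1(id13) recv 97: fwd
Round 3: pos5(id99) recv 84: drop; pos0(id50) recv 99: fwd; pos2(id84) recv 97: fwd
Round 4: pos1(id13) recv 99: fwd; pos3(id41) recv 97: fwd
Round 5: pos2(id84) recv 99: fwd; pos4(id44) recv 97: fwd
Round 6: pos3(id41) recv 99: fwd; pos5(id99) recv 97: drop
Round 7: pos4(id44) recv 99: fwd
Round 8: pos5(id99) recv 99: ELECTED
Message ID 84 originates at pos 2; dropped at pos 5 in round 3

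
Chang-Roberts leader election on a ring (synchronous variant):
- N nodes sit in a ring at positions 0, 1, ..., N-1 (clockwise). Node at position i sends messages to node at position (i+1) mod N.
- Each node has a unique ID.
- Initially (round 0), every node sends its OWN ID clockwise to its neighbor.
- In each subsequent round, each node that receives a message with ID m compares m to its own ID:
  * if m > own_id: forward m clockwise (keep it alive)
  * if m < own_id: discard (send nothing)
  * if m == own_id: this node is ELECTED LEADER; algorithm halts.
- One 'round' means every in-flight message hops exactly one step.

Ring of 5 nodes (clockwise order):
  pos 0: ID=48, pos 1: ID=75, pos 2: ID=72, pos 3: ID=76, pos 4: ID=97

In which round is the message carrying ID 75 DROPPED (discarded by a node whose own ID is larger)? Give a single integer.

Answer: 2

Derivation:
Round 1: pos1(id75) recv 48: drop; pos2(id72) recv 75: fwd; pos3(id76) recv 72: drop; pos4(id97) recv 76: drop; pos0(id48) recv 97: fwd
Round 2: pos3(id76) recv 75: drop; pos1(id75) recv 97: fwd
Round 3: pos2(id72) recv 97: fwd
Round 4: pos3(id76) recv 97: fwd
Round 5: pos4(id97) recv 97: ELECTED
Message ID 75 originates at pos 1; dropped at pos 3 in round 2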